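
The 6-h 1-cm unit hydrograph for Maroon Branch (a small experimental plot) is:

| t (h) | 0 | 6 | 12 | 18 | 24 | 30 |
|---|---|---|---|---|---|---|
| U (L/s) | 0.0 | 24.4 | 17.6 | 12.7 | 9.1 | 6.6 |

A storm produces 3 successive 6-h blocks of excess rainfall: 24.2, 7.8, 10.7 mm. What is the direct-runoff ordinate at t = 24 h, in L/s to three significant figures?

By discrete convolution, Q_j = Σ (P_i / 10 mm) · U_{j−i}.
At t = 24 h (j=4): Q = (24.2/10)·9.1 + (7.8/10)·12.7 + (10.7/10)·17.6 = 50.8 L/s.

Q ≈ 50.8 L/s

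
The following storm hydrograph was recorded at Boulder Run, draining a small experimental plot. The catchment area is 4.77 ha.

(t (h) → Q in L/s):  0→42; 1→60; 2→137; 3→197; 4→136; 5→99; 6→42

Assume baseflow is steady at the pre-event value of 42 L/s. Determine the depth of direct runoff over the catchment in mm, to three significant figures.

Direct runoff: 0.0, 18.0, 95.0, 155.0, 94.0, 57.0, 0.0 L/s; ΣQ_DR = 419.0 L/s.
V = ΣQ_DR · Δt = 419.0 × 3600 s = 1.508 × 10^6 L.
Over A = 4.77 ha, depth = V / A = 31.6 mm.

d ≈ 31.6 mm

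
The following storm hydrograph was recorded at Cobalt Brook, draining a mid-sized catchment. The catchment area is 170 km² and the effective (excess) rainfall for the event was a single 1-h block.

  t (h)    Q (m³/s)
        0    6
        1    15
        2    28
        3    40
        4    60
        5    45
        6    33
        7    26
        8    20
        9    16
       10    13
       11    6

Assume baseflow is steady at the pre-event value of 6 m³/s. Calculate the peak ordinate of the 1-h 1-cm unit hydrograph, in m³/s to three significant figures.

Direct runoff: 0.0, 9.0, 22.0, 34.0, 54.0, 39.0, 27.0, 20.0, 14.0, 10.0, 7.0, 0.0 m³/s; ΣQ_DR = 236.0 m³/s, peak = 54.0 m³/s.
Runoff depth d = ΣQ_DR·Δt / A = 236.0 × 3600 / (170 km²) = 4.998 mm.
The 1-cm UH is the DRH scaled by (10 mm)/d, so U_p = 54.0 × 10/4.998 = 108 m³/s.

U_p ≈ 108 m³/s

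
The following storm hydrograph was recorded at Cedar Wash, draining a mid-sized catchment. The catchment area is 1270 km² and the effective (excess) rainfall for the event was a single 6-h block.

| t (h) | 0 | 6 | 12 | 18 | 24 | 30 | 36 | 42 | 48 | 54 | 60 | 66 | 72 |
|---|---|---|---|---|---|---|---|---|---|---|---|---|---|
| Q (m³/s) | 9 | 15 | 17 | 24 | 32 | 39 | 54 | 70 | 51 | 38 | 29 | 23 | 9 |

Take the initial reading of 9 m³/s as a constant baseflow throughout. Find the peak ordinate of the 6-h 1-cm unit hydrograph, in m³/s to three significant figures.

Direct runoff: 0.0, 6.0, 8.0, 15.0, 23.0, 30.0, 45.0, 61.0, 42.0, 29.0, 20.0, 14.0, 0.0 m³/s; ΣQ_DR = 293.0 m³/s, peak = 61.0 m³/s.
Runoff depth d = ΣQ_DR·Δt / A = 293.0 × 21600 / (1270 km²) = 4.983 mm.
The 1-cm UH is the DRH scaled by (10 mm)/d, so U_p = 61.0 × 10/4.983 = 122 m³/s.

U_p ≈ 122 m³/s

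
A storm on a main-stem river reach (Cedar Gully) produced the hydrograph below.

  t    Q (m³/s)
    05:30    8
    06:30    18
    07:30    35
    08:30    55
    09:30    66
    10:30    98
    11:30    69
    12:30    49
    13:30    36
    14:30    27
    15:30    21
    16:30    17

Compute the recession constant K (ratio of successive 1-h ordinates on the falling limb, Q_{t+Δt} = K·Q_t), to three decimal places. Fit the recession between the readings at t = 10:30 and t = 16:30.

K ≈ 0.747

Using the recession-limb readings at t = 10:30 and t = 16:30: Q falls from 98 to 17 m³/s over 6 intervals.
K = (Q₂/Q₁)^(1/6) = (17/98)^(1/6) = 0.747.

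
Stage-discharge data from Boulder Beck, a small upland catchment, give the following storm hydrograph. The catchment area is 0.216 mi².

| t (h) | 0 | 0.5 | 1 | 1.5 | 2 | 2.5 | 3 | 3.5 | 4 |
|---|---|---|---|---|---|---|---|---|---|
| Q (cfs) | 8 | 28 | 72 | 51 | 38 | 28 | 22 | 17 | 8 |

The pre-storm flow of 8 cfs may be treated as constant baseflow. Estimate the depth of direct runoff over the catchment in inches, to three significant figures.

Direct runoff: 0.0, 20.0, 64.0, 43.0, 30.0, 20.0, 14.0, 9.0, 0.0 cfs; ΣQ_DR = 200.0 cfs.
V = ΣQ_DR · Δt = 200.0 × 1800 s = 3.600 × 10^5 ft³.
Over A = 0.216 mi², depth = V / A = 0.717 in.

d ≈ 0.717 in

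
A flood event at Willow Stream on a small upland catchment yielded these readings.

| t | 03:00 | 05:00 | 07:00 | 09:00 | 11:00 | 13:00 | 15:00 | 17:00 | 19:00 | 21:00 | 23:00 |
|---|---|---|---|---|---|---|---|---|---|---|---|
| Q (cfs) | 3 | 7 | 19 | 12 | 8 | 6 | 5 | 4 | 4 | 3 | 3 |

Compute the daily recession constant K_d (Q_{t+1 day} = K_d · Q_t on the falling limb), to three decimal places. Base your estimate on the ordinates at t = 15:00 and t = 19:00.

K_d ≈ 0.262

Between t = 15:00 and t = 19:00 the flow falls from 5 to 4 cfs over 2×2 h = 4 h.
Per-interval ratio K = (4/5)^(1/2) = 0.8944; K_d = K^(24/2) = 0.262.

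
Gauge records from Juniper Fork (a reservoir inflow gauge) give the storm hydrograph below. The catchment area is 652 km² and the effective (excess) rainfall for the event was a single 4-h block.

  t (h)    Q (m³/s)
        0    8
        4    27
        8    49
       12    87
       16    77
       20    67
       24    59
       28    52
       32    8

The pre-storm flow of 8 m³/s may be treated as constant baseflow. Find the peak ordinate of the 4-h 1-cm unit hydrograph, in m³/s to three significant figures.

Direct runoff: 0.0, 19.0, 41.0, 79.0, 69.0, 59.0, 51.0, 44.0, 0.0 m³/s; ΣQ_DR = 362.0 m³/s, peak = 79.0 m³/s.
Runoff depth d = ΣQ_DR·Δt / A = 362.0 × 14400 / (652 km²) = 7.995 mm.
The 1-cm UH is the DRH scaled by (10 mm)/d, so U_p = 79.0 × 10/7.995 = 98.8 m³/s.

U_p ≈ 98.8 m³/s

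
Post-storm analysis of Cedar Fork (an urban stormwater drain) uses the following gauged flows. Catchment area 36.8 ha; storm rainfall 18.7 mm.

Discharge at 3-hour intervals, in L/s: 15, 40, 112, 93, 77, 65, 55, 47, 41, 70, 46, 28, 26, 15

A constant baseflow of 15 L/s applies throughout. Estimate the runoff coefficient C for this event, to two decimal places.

C ≈ 0.82

ΣQ_DR = 520.0 L/s; V = ΣQ_DR·Δt = 5.616 × 10^6 L.
Runoff depth d = V / A = 15.26 mm.
C = d / P = 15.26 / 18.7 = 0.82.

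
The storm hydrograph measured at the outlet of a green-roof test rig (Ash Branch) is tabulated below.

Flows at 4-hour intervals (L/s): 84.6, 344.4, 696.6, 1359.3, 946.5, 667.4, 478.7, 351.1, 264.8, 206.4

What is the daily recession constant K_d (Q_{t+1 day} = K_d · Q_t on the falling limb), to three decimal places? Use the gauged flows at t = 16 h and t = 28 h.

K_d ≈ 0.138

Between t = 16 h and t = 28 h the flow falls from 946.5 to 351.1 L/s over 3×4 h = 12 h.
Per-interval ratio K = (351.1/946.5)^(1/3) = 0.7185; K_d = K^(24/4) = 0.138.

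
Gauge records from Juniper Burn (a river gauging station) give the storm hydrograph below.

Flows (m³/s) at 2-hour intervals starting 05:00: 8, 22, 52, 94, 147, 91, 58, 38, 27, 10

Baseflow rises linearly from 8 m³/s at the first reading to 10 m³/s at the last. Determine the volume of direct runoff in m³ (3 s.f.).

Direct-runoff ordinates (Q − Q_b): 0.00, 13.78, 43.56, 85.33, 138.11, 81.89, 48.67, 28.44, 17.22, 0.00 m³/s.
ΣQ_DR = 457.0 m³/s.
With Δt = 2 h = 7200 s, V = ΣQ_DR · Δt = 457.0 × 7200 = 3.29 × 10^6 m³.

V ≈ 3.29 × 10^6 m³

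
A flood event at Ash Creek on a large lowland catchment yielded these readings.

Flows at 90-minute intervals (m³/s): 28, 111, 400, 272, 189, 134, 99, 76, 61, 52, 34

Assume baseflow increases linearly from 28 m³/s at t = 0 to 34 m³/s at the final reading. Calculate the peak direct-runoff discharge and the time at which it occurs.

Q_p = 370.80 m³/s at t = 3 h

Subtracting baseflow gives direct-runoff ordinates: 0.00, 82.40, 370.80, 242.20, 158.60, 103.00, 67.40, 43.80, 28.20, 18.60, 0.00 m³/s.
The maximum is 370.80 m³/s, occurring at the reading for t = 3 h.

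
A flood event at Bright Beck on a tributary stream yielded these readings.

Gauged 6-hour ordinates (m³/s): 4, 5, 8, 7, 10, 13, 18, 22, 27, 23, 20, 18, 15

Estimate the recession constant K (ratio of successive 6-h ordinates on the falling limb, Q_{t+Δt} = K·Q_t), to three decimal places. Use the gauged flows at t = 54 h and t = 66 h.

K ≈ 0.885

Using the recession-limb readings at t = 54 h and t = 66 h: Q falls from 23 to 18 m³/s over 2 intervals.
K = (Q₂/Q₁)^(1/2) = (18/23)^(1/2) = 0.885.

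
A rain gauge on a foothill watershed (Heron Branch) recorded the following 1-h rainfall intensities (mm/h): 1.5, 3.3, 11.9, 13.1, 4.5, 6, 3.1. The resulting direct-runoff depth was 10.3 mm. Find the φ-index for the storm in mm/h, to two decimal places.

φ ≈ 7.35 mm/h

Only the 2 blocks with intensity above φ contribute runoff: 11.9, 13.1 mm/h.
Σ(I−φ)·Δt = d  ⇒  (11.9+13.1 − 2φ)·1 = 10.3
φ = (25.00 − 10.3/1) / 2 = 7.35 mm/h.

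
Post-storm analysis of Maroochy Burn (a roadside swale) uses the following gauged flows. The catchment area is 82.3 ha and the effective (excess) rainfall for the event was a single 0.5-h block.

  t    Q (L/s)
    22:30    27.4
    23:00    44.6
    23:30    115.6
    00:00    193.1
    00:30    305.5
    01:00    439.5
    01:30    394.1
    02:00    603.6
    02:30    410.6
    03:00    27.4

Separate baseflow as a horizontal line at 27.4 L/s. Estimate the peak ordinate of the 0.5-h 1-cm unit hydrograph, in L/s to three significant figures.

Direct runoff: 0.0, 17.2, 88.2, 165.7, 278.1, 412.1, 366.7, 576.2, 383.2, 0.0 L/s; ΣQ_DR = 2287 L/s, peak = 576.2 L/s.
Runoff depth d = ΣQ_DR·Δt / A = 2287 × 1800 / (82.3 ha) = 5.003 mm.
The 1-cm UH is the DRH scaled by (10 mm)/d, so U_p = 576.2 × 10/5.003 = 1150 L/s.

U_p ≈ 1150 L/s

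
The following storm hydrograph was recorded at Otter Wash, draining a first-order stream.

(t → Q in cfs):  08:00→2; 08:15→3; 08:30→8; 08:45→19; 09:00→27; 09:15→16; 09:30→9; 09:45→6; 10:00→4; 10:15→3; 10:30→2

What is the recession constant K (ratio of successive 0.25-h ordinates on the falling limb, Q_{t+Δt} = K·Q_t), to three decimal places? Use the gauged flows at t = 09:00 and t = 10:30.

K ≈ 0.648

Using the recession-limb readings at t = 09:00 and t = 10:30: Q falls from 27 to 2 cfs over 6 intervals.
K = (Q₂/Q₁)^(1/6) = (2/27)^(1/6) = 0.648.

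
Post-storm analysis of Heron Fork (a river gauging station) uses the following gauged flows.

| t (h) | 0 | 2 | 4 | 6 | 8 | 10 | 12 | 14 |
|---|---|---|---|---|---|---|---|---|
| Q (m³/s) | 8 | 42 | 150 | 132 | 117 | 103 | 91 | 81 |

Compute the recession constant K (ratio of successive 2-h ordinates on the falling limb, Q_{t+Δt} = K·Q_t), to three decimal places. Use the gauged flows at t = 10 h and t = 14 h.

Using the recession-limb readings at t = 10 h and t = 14 h: Q falls from 103 to 81 m³/s over 2 intervals.
K = (Q₂/Q₁)^(1/2) = (81/103)^(1/2) = 0.887.

K ≈ 0.887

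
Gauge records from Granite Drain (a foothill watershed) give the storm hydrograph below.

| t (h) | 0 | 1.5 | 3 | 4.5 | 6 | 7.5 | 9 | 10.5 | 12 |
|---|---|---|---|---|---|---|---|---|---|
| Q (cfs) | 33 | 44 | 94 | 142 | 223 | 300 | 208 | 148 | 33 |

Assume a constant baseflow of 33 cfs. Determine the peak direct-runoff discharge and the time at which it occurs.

Subtracting baseflow gives direct-runoff ordinates: 0.0, 11.0, 61.0, 109.0, 190.0, 267.0, 175.0, 115.0, 0.0 cfs.
The maximum is 267.0 cfs, occurring at the reading for t = 7.5 h.

Q_p = 267.0 cfs at t = 7.5 h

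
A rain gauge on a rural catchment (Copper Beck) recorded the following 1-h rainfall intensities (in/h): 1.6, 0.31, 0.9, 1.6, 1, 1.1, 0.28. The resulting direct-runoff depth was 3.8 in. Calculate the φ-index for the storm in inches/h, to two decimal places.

Only the 5 blocks with intensity above φ contribute runoff: 1.6, 0.9, 1.6, 1, 1.1 in/h.
Σ(I−φ)·Δt = d  ⇒  (1.6+0.9+1.6+1+1.1 − 5φ)·1 = 3.8
φ = (6.200 − 3.8/1) / 5 = 0.48 in/h.

φ ≈ 0.48 in/h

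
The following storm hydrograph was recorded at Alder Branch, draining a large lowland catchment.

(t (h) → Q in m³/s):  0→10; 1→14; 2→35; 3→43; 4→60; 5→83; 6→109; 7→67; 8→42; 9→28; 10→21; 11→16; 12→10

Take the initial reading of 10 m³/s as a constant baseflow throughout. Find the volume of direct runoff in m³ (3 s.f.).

V ≈ 1.47 × 10^6 m³

Direct-runoff ordinates (Q − Q_b): 0.0, 4.0, 25.0, 33.0, 50.0, 73.0, 99.0, 57.0, 32.0, 18.0, 11.0, 6.0, 0.0 m³/s.
ΣQ_DR = 408.0 m³/s.
With Δt = 1 h = 3600 s, V = ΣQ_DR · Δt = 408.0 × 3600 = 1.47 × 10^6 m³.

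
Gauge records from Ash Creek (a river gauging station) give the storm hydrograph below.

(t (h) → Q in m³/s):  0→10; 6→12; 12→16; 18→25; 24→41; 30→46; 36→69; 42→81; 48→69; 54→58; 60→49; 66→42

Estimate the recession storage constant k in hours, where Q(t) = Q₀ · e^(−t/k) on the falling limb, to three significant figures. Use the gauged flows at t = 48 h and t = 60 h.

On the falling limb, Q drops from 69 to 49 m³/s between t = 48 h and t = 60 h (Δt = 12 h).
k = −Δt / ln(Q₂/Q₁) = −12 / ln(49/69) = 35.1 h.

k ≈ 35.1 h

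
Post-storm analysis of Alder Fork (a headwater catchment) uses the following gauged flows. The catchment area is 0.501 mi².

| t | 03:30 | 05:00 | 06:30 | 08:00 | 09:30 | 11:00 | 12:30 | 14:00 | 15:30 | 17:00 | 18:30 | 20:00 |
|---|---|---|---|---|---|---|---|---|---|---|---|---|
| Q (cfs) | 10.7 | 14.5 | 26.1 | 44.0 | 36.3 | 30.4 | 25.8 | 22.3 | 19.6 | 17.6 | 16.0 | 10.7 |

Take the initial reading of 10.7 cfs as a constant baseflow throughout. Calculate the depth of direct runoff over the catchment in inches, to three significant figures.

Direct runoff: 0.0, 3.8, 15.4, 33.3, 25.6, 19.7, 15.1, 11.6, 8.9, 6.9, 5.3, 0.0 cfs; ΣQ_DR = 145.6 cfs.
V = ΣQ_DR · Δt = 145.6 × 5400 s = 7.862 × 10^5 ft³.
Over A = 0.501 mi², depth = V / A = 0.676 in.

d ≈ 0.676 in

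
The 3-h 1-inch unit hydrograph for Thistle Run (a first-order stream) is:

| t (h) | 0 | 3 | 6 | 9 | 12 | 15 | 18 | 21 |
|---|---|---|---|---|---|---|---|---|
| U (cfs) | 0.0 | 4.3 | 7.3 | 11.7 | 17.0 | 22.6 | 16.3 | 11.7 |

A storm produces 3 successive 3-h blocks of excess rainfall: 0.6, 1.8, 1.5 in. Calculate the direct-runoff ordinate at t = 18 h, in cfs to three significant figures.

By discrete convolution, Q_j = Σ (P_i / 1 in) · U_{j−i}.
At t = 18 h (j=6): Q = (0.6/1)·16.3 + (1.8/1)·22.6 + (1.5/1)·17.0 = 76.0 cfs.

Q ≈ 76.0 cfs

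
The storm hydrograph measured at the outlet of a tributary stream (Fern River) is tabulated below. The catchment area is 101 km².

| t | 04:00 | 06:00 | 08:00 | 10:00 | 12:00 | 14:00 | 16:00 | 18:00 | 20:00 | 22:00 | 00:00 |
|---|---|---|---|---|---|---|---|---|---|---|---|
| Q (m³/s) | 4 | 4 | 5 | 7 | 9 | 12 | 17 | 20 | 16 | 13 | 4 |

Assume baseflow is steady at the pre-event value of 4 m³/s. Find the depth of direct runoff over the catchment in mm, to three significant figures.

Direct runoff: 0.0, 0.0, 1.0, 3.0, 5.0, 8.0, 13.0, 16.0, 12.0, 9.0, 0.0 m³/s; ΣQ_DR = 67.00 m³/s.
V = ΣQ_DR · Δt = 67.00 × 7200 s = 4.824 × 10^5 m³.
Over A = 101 km², depth = V / A = 4.78 mm.

d ≈ 4.78 mm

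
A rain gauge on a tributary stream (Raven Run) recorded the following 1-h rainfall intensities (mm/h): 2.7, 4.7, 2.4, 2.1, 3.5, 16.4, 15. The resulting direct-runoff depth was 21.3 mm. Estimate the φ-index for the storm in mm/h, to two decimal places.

Only the 2 blocks with intensity above φ contribute runoff: 16.4, 15 mm/h.
Σ(I−φ)·Δt = d  ⇒  (16.4+15 − 2φ)·1 = 21.3
φ = (31.40 − 21.3/1) / 2 = 5.05 mm/h.

φ ≈ 5.05 mm/h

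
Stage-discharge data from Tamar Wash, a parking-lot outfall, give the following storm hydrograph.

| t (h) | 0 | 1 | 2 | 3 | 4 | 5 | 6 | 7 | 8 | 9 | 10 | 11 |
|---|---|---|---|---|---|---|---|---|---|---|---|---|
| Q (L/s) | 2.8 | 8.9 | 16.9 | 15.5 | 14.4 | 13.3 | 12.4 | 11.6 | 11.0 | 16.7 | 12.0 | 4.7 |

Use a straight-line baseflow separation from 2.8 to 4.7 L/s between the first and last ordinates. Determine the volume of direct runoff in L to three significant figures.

V ≈ 3.43 × 10^5 L

Direct-runoff ordinates (Q − Q_b): 0.00, 5.93, 13.75, 12.18, 10.91, 9.64, 8.56, 7.59, 6.82, 12.35, 7.47, 0.00 L/s.
ΣQ_DR = 95.20 L/s.
With Δt = 1 h = 3600 s, V = ΣQ_DR · Δt = 95.20 × 3600 = 3.43 × 10^5 L.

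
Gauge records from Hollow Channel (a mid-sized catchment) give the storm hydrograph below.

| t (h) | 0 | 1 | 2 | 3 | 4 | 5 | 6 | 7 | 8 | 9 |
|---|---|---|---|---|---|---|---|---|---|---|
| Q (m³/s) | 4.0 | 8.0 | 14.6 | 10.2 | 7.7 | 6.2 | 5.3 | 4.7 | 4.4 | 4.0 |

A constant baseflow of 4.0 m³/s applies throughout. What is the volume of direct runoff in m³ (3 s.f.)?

Direct-runoff ordinates (Q − Q_b): 0.0, 4.0, 10.6, 6.2, 3.7, 2.2, 1.3, 0.7, 0.4, 0.0 m³/s.
ΣQ_DR = 29.10 m³/s.
With Δt = 1 h = 3600 s, V = ΣQ_DR · Δt = 29.10 × 3600 = 1.05 × 10^5 m³.

V ≈ 1.05 × 10^5 m³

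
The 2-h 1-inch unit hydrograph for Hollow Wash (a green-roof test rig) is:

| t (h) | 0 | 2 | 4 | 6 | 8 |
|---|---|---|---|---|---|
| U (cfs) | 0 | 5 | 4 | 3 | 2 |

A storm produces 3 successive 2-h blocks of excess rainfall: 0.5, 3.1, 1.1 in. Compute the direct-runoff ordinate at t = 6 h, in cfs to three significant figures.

Q ≈ 19.4 cfs

By discrete convolution, Q_j = Σ (P_i / 1 in) · U_{j−i}.
At t = 6 h (j=3): Q = (0.5/1)·3 + (3.1/1)·4 + (1.1/1)·5 = 19.4 cfs.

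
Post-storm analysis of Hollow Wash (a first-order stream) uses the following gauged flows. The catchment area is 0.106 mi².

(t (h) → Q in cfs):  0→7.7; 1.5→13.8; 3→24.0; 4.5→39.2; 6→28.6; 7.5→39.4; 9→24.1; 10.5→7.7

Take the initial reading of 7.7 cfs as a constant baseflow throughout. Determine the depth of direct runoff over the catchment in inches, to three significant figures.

Direct runoff: 0.0, 6.1, 16.3, 31.5, 20.9, 31.7, 16.4, 0.0 cfs; ΣQ_DR = 122.9 cfs.
V = ΣQ_DR · Δt = 122.9 × 5400 s = 6.637 × 10^5 ft³.
Over A = 0.106 mi², depth = V / A = 2.69 in.

d ≈ 2.69 in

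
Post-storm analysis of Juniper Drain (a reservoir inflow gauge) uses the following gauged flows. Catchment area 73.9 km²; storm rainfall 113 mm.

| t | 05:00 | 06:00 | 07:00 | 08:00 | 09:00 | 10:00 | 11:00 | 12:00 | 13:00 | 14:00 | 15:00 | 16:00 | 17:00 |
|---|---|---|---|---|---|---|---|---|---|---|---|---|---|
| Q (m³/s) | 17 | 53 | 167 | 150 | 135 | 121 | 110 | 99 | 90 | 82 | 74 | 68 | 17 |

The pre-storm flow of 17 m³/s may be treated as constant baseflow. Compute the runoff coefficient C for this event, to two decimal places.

C ≈ 0.41

ΣQ_DR = 962.0 m³/s; V = ΣQ_DR·Δt = 3.463 × 10^6 m³.
Runoff depth d = V / A = 46.86 mm.
C = d / P = 46.86 / 113 = 0.41.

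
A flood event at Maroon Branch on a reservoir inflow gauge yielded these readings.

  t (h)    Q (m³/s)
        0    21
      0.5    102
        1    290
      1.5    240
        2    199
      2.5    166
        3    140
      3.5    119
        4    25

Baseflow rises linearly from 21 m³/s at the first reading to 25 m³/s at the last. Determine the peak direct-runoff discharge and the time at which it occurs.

Q_p = 268.00 m³/s at t = 1 h

Subtracting baseflow gives direct-runoff ordinates: 0.00, 80.50, 268.00, 217.50, 176.00, 142.50, 116.00, 94.50, 0.00 m³/s.
The maximum is 268.00 m³/s, occurring at the reading for t = 1 h.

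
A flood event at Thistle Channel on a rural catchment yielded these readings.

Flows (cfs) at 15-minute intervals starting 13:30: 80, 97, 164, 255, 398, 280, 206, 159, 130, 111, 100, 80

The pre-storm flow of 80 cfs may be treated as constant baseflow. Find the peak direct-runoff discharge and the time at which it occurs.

Q_p = 318.0 cfs at t = 14:30

Subtracting baseflow gives direct-runoff ordinates: 0.0, 17.0, 84.0, 175.0, 318.0, 200.0, 126.0, 79.0, 50.0, 31.0, 20.0, 0.0 cfs.
The maximum is 318.0 cfs, occurring at the reading for t = 14:30.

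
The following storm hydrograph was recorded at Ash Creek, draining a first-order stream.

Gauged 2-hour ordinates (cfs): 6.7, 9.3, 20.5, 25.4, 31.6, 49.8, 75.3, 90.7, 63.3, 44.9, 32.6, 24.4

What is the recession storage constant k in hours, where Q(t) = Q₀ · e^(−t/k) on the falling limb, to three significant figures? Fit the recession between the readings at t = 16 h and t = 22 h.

k ≈ 6.29 h

On the falling limb, Q drops from 63.3 to 24.4 cfs between t = 16 h and t = 22 h (Δt = 6 h).
k = −Δt / ln(Q₂/Q₁) = −6 / ln(24.4/63.3) = 6.29 h.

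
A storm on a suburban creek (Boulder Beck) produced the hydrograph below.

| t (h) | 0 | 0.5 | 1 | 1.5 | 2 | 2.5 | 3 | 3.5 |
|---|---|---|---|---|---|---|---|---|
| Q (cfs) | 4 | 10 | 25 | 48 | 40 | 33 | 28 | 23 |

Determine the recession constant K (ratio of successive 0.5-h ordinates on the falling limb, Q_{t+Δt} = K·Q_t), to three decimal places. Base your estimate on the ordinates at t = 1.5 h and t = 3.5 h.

Using the recession-limb readings at t = 1.5 h and t = 3.5 h: Q falls from 48 to 23 cfs over 4 intervals.
K = (Q₂/Q₁)^(1/4) = (23/48)^(1/4) = 0.832.

K ≈ 0.832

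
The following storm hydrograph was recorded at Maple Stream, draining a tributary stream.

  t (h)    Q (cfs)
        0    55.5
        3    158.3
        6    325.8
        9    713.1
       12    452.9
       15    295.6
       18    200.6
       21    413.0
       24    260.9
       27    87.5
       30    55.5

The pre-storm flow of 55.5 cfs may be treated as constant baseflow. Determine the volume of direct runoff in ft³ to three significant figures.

V ≈ 2.60 × 10^7 ft³

Direct-runoff ordinates (Q − Q_b): 0.0, 102.8, 270.3, 657.6, 397.4, 240.1, 145.1, 357.5, 205.4, 32.0, 0.0 cfs.
ΣQ_DR = 2408 cfs.
With Δt = 3 h = 10800 s, V = ΣQ_DR · Δt = 2408 × 10800 = 2.60 × 10^7 ft³.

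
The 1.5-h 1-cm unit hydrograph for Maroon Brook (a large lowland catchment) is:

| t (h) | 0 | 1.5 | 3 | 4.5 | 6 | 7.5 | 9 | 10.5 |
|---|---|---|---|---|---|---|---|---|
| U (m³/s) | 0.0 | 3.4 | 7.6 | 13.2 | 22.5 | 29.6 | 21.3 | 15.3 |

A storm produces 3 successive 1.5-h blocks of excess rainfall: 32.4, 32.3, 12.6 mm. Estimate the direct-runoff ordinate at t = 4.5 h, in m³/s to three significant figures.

Q ≈ 71.6 m³/s

By discrete convolution, Q_j = Σ (P_i / 10 mm) · U_{j−i}.
At t = 4.5 h (j=3): Q = (32.4/10)·13.2 + (32.3/10)·7.6 + (12.6/10)·3.4 = 71.6 m³/s.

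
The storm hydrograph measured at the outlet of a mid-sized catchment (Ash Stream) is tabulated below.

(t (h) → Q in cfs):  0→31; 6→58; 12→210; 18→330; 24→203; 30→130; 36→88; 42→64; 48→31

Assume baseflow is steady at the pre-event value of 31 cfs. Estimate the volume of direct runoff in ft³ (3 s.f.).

V ≈ 1.87 × 10^7 ft³

Direct-runoff ordinates (Q − Q_b): 0.0, 27.0, 179.0, 299.0, 172.0, 99.0, 57.0, 33.0, 0.0 cfs.
ΣQ_DR = 866.0 cfs.
With Δt = 6 h = 21600 s, V = ΣQ_DR · Δt = 866.0 × 21600 = 1.87 × 10^7 ft³.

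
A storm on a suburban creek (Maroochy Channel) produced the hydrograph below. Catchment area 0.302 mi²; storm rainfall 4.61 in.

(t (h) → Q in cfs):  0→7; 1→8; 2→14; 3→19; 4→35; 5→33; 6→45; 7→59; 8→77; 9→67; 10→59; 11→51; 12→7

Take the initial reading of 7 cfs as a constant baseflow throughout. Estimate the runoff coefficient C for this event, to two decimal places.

C ≈ 0.43

ΣQ_DR = 390.0 cfs; V = ΣQ_DR·Δt = 1.404 × 10^6 ft³.
Runoff depth d = V / A = 2.001 in.
C = d / P = 2.001 / 4.61 = 0.43.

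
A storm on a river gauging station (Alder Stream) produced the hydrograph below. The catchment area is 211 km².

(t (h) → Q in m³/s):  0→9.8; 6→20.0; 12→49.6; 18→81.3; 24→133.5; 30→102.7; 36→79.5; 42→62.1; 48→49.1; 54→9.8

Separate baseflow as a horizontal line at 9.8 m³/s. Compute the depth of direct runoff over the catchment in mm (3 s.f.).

d ≈ 51.1 mm

Direct runoff: 0.0, 10.2, 39.8, 71.5, 123.7, 92.9, 69.7, 52.3, 39.3, 0.0 m³/s; ΣQ_DR = 499.4 m³/s.
V = ΣQ_DR · Δt = 499.4 × 21600 s = 1.079 × 10^7 m³.
Over A = 211 km², depth = V / A = 51.1 mm.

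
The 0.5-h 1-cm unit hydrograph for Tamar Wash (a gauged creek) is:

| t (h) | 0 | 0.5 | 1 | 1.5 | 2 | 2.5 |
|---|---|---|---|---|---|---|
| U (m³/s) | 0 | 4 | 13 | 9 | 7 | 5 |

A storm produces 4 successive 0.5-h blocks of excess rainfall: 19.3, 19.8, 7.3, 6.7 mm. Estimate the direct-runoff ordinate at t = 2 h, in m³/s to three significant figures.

By discrete convolution, Q_j = Σ (P_i / 10 mm) · U_{j−i}.
At t = 2 h (j=4): Q = (19.3/10)·7 + (19.8/10)·9 + (7.3/10)·13 + (6.7/10)·4 = 43.5 m³/s.

Q ≈ 43.5 m³/s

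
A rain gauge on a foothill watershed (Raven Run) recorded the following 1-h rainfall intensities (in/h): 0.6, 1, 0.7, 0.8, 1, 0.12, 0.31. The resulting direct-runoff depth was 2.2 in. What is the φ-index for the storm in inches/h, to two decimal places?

Only the 5 blocks with intensity above φ contribute runoff: 0.6, 1, 0.7, 0.8, 1 in/h.
Σ(I−φ)·Δt = d  ⇒  (0.6+1+0.7+0.8+1 − 5φ)·1 = 2.2
φ = (4.100 − 2.2/1) / 5 = 0.38 in/h.

φ ≈ 0.38 in/h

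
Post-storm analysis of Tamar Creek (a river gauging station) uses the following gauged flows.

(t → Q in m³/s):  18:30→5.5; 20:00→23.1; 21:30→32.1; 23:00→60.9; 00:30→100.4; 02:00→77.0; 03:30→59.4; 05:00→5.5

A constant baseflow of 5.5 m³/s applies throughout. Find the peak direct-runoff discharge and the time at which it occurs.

Subtracting baseflow gives direct-runoff ordinates: 0.0, 17.6, 26.6, 55.4, 94.9, 71.5, 53.9, 0.0 m³/s.
The maximum is 94.9 m³/s, occurring at the reading for t = 00:30.

Q_p = 94.9 m³/s at t = 00:30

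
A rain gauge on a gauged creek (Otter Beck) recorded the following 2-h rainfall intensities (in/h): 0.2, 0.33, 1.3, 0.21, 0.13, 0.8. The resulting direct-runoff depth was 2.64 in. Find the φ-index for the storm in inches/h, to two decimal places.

φ ≈ 0.39 in/h

Only the 2 blocks with intensity above φ contribute runoff: 1.3, 0.8 in/h.
Σ(I−φ)·Δt = d  ⇒  (1.3+0.8 − 2φ)·2 = 2.64
φ = (2.100 − 2.64/2) / 2 = 0.39 in/h.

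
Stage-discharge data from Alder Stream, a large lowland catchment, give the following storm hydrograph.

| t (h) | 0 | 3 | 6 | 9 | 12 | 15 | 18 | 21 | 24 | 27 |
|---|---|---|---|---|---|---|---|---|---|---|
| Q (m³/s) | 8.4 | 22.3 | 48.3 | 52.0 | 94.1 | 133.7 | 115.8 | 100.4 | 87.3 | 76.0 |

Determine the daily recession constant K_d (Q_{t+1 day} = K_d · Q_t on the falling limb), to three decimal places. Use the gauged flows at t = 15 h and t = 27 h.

Between t = 15 h and t = 27 h the flow falls from 133.7 to 76.0 m³/s over 4×3 h = 12 h.
Per-interval ratio K = (76.0/133.7)^(1/4) = 0.8683; K_d = K^(24/3) = 0.323.

K_d ≈ 0.323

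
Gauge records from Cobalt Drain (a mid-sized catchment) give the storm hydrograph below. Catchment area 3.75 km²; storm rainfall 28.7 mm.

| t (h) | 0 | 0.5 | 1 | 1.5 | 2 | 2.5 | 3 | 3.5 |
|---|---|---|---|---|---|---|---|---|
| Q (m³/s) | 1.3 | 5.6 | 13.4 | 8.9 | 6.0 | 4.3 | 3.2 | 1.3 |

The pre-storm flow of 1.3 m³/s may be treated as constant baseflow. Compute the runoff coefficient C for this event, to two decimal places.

C ≈ 0.56

ΣQ_DR = 33.60 m³/s; V = ΣQ_DR·Δt = 60480 m³.
Runoff depth d = V / A = 16.13 mm.
C = d / P = 16.13 / 28.7 = 0.56.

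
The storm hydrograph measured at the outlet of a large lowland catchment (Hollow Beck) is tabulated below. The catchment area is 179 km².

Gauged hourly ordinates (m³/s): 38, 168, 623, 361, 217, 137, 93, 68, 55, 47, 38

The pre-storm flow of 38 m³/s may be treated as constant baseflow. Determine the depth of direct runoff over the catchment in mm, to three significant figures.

d ≈ 28.7 mm

Direct runoff: 0.0, 130.0, 585.0, 323.0, 179.0, 99.0, 55.0, 30.0, 17.0, 9.0, 0.0 m³/s; ΣQ_DR = 1427 m³/s.
V = ΣQ_DR · Δt = 1427 × 3600 s = 5.137 × 10^6 m³.
Over A = 179 km², depth = V / A = 28.7 mm.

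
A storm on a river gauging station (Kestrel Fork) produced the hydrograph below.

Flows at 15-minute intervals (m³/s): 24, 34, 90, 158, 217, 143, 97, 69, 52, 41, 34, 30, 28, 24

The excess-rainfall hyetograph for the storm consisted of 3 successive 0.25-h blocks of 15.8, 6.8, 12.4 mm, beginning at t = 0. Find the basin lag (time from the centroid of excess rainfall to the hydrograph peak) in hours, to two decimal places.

t_L ≈ 0.65 h

Centroid of excess rainfall: t_c = Σ P_i·t̄_i / ΣP_i = 0.3507 h (block centres at 0.125, 0.375, 0.625 h).
Hydrograph peak occurs at t = 1 h, so basin lag t_L = 1 − 0.3507 = 0.65 h.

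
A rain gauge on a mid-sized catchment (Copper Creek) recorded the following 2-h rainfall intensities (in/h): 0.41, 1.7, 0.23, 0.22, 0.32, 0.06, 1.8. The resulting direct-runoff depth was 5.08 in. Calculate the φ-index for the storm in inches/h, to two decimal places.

Only the 2 blocks with intensity above φ contribute runoff: 1.7, 1.8 in/h.
Σ(I−φ)·Δt = d  ⇒  (1.7+1.8 − 2φ)·2 = 5.08
φ = (3.500 − 5.08/2) / 2 = 0.48 in/h.

φ ≈ 0.48 in/h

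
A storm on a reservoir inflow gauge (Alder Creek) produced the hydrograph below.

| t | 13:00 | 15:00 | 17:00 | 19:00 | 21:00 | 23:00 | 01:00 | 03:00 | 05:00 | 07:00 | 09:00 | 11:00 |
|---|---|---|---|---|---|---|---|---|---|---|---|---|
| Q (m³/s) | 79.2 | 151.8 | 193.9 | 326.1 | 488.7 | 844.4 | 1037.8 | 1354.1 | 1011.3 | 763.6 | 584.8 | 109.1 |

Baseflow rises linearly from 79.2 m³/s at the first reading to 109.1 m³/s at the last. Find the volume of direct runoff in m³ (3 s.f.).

V ≈ 4.19 × 10^7 m³

Direct-runoff ordinates (Q − Q_b): 0.00, 69.88, 109.26, 238.75, 398.63, 751.61, 942.29, 1255.87, 910.35, 659.94, 478.42, 0.00 m³/s.
ΣQ_DR = 5815 m³/s.
With Δt = 2 h = 7200 s, V = ΣQ_DR · Δt = 5815 × 7200 = 4.19 × 10^7 m³.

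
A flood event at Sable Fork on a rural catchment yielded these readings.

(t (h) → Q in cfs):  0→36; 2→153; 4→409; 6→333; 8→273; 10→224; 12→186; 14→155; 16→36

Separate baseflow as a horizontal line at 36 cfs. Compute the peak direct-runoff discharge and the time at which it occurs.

Q_p = 373.0 cfs at t = 4 h

Subtracting baseflow gives direct-runoff ordinates: 0.0, 117.0, 373.0, 297.0, 237.0, 188.0, 150.0, 119.0, 0.0 cfs.
The maximum is 373.0 cfs, occurring at the reading for t = 4 h.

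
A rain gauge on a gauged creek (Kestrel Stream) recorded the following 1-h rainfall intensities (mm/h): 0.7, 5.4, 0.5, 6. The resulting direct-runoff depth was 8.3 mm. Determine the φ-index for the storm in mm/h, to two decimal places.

Only the 2 blocks with intensity above φ contribute runoff: 5.4, 6 mm/h.
Σ(I−φ)·Δt = d  ⇒  (5.4+6 − 2φ)·1 = 8.3
φ = (11.40 − 8.3/1) / 2 = 1.55 mm/h.

φ ≈ 1.55 mm/h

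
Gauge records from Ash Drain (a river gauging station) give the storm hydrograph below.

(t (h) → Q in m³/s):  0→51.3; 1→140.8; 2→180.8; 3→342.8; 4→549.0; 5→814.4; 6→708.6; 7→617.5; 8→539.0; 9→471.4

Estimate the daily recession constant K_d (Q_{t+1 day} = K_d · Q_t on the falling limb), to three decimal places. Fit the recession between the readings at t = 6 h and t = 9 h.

K_d ≈ 0.038

Between t = 6 h and t = 9 h the flow falls from 708.6 to 471.4 m³/s over 3×1 h = 3 h.
Per-interval ratio K = (471.4/708.6)^(1/3) = 0.8730; K_d = K^(24/1) = 0.038.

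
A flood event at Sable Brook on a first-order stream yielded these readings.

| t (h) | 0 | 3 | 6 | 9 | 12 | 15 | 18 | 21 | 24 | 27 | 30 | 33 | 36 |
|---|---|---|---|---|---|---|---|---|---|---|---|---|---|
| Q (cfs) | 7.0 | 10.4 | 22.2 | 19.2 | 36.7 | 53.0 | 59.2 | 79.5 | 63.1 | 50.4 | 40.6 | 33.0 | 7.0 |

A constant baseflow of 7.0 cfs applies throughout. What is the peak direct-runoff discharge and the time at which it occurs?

Subtracting baseflow gives direct-runoff ordinates: 0.0, 3.4, 15.2, 12.2, 29.7, 46.0, 52.2, 72.5, 56.1, 43.4, 33.6, 26.0, 0.0 cfs.
The maximum is 72.5 cfs, occurring at the reading for t = 21 h.

Q_p = 72.5 cfs at t = 21 h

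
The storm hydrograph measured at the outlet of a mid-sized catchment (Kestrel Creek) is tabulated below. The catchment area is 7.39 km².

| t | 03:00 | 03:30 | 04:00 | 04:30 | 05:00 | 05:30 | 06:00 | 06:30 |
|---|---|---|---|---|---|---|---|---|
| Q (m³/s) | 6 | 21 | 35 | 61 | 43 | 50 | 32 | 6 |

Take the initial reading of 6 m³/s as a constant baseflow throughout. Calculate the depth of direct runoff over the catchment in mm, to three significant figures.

d ≈ 50.2 mm

Direct runoff: 0.0, 15.0, 29.0, 55.0, 37.0, 44.0, 26.0, 0.0 m³/s; ΣQ_DR = 206.0 m³/s.
V = ΣQ_DR · Δt = 206.0 × 1800 s = 3.708 × 10^5 m³.
Over A = 7.39 km², depth = V / A = 50.2 mm.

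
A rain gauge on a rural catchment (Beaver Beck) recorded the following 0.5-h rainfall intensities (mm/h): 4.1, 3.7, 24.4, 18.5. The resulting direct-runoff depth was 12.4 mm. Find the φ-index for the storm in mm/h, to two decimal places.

Only the 2 blocks with intensity above φ contribute runoff: 24.4, 18.5 mm/h.
Σ(I−φ)·Δt = d  ⇒  (24.4+18.5 − 2φ)·0.5 = 12.4
φ = (42.90 − 12.4/0.5) / 2 = 9.05 mm/h.

φ ≈ 9.05 mm/h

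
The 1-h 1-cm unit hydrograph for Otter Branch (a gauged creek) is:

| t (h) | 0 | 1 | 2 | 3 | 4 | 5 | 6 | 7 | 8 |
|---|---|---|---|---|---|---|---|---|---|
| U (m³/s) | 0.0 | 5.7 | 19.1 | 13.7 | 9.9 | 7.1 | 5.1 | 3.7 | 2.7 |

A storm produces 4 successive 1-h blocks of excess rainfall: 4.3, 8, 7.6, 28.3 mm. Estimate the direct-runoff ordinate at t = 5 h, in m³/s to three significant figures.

Q ≈ 75.4 m³/s

By discrete convolution, Q_j = Σ (P_i / 10 mm) · U_{j−i}.
At t = 5 h (j=5): Q = (4.3/10)·7.1 + (8/10)·9.9 + (7.6/10)·13.7 + (28.3/10)·19.1 = 75.4 m³/s.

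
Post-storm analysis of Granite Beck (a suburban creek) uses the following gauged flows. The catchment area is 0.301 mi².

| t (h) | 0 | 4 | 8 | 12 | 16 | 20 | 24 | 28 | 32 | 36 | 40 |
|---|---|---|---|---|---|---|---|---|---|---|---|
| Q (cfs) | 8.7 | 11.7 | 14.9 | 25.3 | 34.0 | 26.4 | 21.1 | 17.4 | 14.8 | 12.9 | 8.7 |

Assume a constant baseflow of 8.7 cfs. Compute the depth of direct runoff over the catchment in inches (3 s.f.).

Direct runoff: 0.0, 3.0, 6.2, 16.6, 25.3, 17.7, 12.4, 8.7, 6.1, 4.2, 0.0 cfs; ΣQ_DR = 100.2 cfs.
V = ΣQ_DR · Δt = 100.2 × 14400 s = 1.443 × 10^6 ft³.
Over A = 0.301 mi², depth = V / A = 2.06 in.

d ≈ 2.06 in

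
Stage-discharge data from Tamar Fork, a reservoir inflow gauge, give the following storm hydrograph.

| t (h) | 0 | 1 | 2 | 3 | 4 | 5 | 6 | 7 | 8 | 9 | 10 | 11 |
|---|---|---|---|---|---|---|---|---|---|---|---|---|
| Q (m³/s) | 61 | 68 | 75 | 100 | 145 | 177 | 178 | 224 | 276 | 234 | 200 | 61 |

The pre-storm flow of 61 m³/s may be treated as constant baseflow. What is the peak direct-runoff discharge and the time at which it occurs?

Subtracting baseflow gives direct-runoff ordinates: 0.0, 7.0, 14.0, 39.0, 84.0, 116.0, 117.0, 163.0, 215.0, 173.0, 139.0, 0.0 m³/s.
The maximum is 215.0 m³/s, occurring at the reading for t = 8 h.

Q_p = 215.0 m³/s at t = 8 h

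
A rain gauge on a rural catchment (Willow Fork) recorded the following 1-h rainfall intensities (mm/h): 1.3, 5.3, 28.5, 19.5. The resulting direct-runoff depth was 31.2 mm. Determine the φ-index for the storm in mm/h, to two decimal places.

φ ≈ 8.40 mm/h

Only the 2 blocks with intensity above φ contribute runoff: 28.5, 19.5 mm/h.
Σ(I−φ)·Δt = d  ⇒  (28.5+19.5 − 2φ)·1 = 31.2
φ = (48.00 − 31.2/1) / 2 = 8.40 mm/h.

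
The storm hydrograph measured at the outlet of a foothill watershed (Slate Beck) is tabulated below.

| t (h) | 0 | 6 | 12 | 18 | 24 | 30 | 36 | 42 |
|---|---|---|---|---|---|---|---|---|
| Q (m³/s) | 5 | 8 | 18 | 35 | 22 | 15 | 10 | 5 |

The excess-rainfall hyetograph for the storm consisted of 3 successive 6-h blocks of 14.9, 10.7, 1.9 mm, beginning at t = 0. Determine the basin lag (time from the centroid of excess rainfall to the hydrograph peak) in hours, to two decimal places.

t_L ≈ 11.84 h

Centroid of excess rainfall: t_c = Σ P_i·t̄_i / ΣP_i = 6.1636 h (block centres at 3, 9, 15 h).
Hydrograph peak occurs at t = 18 h, so basin lag t_L = 18 − 6.1636 = 11.84 h.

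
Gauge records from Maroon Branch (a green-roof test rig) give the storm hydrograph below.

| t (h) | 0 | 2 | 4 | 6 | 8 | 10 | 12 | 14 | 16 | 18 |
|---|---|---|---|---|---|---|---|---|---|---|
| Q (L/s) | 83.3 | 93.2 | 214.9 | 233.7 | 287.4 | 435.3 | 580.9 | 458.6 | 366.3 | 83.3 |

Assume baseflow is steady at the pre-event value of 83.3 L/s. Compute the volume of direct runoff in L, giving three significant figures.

V ≈ 1.44 × 10^7 L

Direct-runoff ordinates (Q − Q_b): 0.0, 9.9, 131.6, 150.4, 204.1, 352.0, 497.6, 375.3, 283.0, 0.0 L/s.
ΣQ_DR = 2004 L/s.
With Δt = 2 h = 7200 s, V = ΣQ_DR · Δt = 2004 × 7200 = 1.44 × 10^7 L.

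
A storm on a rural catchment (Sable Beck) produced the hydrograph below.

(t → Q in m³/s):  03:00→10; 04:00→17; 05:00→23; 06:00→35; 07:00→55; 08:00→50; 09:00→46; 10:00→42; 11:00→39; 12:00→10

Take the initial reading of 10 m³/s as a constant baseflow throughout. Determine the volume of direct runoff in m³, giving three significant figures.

V ≈ 8.17 × 10^5 m³

Direct-runoff ordinates (Q − Q_b): 0.0, 7.0, 13.0, 25.0, 45.0, 40.0, 36.0, 32.0, 29.0, 0.0 m³/s.
ΣQ_DR = 227.0 m³/s.
With Δt = 1 h = 3600 s, V = ΣQ_DR · Δt = 227.0 × 3600 = 8.17 × 10^5 m³.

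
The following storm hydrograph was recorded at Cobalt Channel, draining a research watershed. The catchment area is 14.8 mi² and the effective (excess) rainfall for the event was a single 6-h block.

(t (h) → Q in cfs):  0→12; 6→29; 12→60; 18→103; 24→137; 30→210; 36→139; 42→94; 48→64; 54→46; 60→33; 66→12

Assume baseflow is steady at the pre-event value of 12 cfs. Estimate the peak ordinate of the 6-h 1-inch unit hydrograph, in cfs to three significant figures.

U_p ≈ 396 cfs

Direct runoff: 0.0, 17.0, 48.0, 91.0, 125.0, 198.0, 127.0, 82.0, 52.0, 34.0, 21.0, 0.0 cfs; ΣQ_DR = 795.0 cfs, peak = 198.0 cfs.
Runoff depth d = ΣQ_DR·Δt / A = 795.0 × 21600 / (14.8 mi²) = 0.4994 in.
The 1-inch UH is the DRH scaled by (1 in)/d, so U_p = 198.0 × 1/0.4994 = 396 cfs.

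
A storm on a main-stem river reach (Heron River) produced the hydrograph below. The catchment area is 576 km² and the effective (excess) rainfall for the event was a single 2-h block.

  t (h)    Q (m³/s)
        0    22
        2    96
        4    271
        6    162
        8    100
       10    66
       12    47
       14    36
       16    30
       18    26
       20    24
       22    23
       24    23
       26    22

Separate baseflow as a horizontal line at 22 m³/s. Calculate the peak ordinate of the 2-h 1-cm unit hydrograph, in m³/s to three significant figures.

U_p ≈ 311 m³/s

Direct runoff: 0.0, 74.0, 249.0, 140.0, 78.0, 44.0, 25.0, 14.0, 8.0, 4.0, 2.0, 1.0, 1.0, 0.0 m³/s; ΣQ_DR = 640.0 m³/s, peak = 249.0 m³/s.
Runoff depth d = ΣQ_DR·Δt / A = 640.0 × 7200 / (576 km²) = 8.000 mm.
The 1-cm UH is the DRH scaled by (10 mm)/d, so U_p = 249.0 × 10/8.000 = 311 m³/s.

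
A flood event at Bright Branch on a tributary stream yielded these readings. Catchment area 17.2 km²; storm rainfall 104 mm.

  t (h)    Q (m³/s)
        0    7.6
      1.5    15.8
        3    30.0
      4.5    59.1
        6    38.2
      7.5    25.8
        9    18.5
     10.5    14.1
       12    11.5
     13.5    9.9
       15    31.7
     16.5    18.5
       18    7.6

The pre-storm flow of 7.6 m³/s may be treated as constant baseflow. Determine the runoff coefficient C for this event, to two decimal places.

C ≈ 0.57

ΣQ_DR = 189.5 m³/s; V = ΣQ_DR·Δt = 1.023 × 10^6 m³.
Runoff depth d = V / A = 59.49 mm.
C = d / P = 59.49 / 104 = 0.57.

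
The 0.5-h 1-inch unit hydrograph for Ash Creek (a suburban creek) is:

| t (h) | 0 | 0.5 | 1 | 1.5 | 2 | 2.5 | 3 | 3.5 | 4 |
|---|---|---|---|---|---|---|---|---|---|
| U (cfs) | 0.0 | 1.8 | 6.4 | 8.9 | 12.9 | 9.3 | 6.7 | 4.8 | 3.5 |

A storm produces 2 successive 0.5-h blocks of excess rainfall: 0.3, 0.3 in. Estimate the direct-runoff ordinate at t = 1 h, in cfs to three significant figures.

By discrete convolution, Q_j = Σ (P_i / 1 in) · U_{j−i}.
At t = 1 h (j=2): Q = (0.3/1)·6.4 + (0.3/1)·1.8 = 2.46 cfs.

Q ≈ 2.46 cfs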